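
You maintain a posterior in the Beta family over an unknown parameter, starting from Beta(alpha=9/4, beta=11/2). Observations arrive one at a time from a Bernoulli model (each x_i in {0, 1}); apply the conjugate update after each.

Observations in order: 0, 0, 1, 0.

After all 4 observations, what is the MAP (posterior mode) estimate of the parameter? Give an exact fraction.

3/13

obs 1: x=0 → posterior Beta(9/4, 13/2)
obs 2: x=0 → posterior Beta(9/4, 15/2)
obs 3: x=1 → posterior Beta(13/4, 15/2)
obs 4: x=0 → posterior Beta(13/4, 17/2)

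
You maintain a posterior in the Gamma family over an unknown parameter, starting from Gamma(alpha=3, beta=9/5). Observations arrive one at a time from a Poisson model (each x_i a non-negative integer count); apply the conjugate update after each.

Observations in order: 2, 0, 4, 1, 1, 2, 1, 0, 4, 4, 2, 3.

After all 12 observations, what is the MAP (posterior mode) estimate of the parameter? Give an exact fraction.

obs 1: x=2 → posterior Gamma(5, 14/5)
obs 2: x=0 → posterior Gamma(5, 19/5)
obs 3: x=4 → posterior Gamma(9, 24/5)
obs 4: x=1 → posterior Gamma(10, 29/5)
obs 5: x=1 → posterior Gamma(11, 34/5)
obs 6: x=2 → posterior Gamma(13, 39/5)
obs 7: x=1 → posterior Gamma(14, 44/5)
obs 8: x=0 → posterior Gamma(14, 49/5)
obs 9: x=4 → posterior Gamma(18, 54/5)
obs 10: x=4 → posterior Gamma(22, 59/5)
obs 11: x=2 → posterior Gamma(24, 64/5)
obs 12: x=3 → posterior Gamma(27, 69/5)

130/69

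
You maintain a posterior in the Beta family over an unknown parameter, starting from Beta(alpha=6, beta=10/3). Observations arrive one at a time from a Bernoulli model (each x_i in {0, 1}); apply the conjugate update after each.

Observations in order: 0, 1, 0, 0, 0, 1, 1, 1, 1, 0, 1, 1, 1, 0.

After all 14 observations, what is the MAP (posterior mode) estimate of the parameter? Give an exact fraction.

39/64

obs 1: x=0 → posterior Beta(6, 13/3)
obs 2: x=1 → posterior Beta(7, 13/3)
obs 3: x=0 → posterior Beta(7, 16/3)
obs 4: x=0 → posterior Beta(7, 19/3)
obs 5: x=0 → posterior Beta(7, 22/3)
obs 6: x=1 → posterior Beta(8, 22/3)
obs 7: x=1 → posterior Beta(9, 22/3)
obs 8: x=1 → posterior Beta(10, 22/3)
obs 9: x=1 → posterior Beta(11, 22/3)
obs 10: x=0 → posterior Beta(11, 25/3)
obs 11: x=1 → posterior Beta(12, 25/3)
obs 12: x=1 → posterior Beta(13, 25/3)
obs 13: x=1 → posterior Beta(14, 25/3)
obs 14: x=0 → posterior Beta(14, 28/3)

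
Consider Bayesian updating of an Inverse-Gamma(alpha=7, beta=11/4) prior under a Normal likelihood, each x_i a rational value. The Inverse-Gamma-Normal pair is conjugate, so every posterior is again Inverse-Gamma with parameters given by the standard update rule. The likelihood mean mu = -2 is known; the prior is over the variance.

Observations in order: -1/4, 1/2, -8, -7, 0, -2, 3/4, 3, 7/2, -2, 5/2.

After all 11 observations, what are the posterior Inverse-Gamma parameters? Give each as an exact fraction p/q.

obs 1: x=-1/4 → posterior Inverse-Gamma(15/2, 137/32)
obs 2: x=1/2 → posterior Inverse-Gamma(8, 237/32)
obs 3: x=-8 → posterior Inverse-Gamma(17/2, 813/32)
obs 4: x=-7 → posterior Inverse-Gamma(9, 1213/32)
obs 5: x=0 → posterior Inverse-Gamma(19/2, 1277/32)
obs 6: x=-2 → posterior Inverse-Gamma(10, 1277/32)
obs 7: x=3/4 → posterior Inverse-Gamma(21/2, 699/16)
obs 8: x=3 → posterior Inverse-Gamma(11, 899/16)
obs 9: x=7/2 → posterior Inverse-Gamma(23/2, 1141/16)
obs 10: x=-2 → posterior Inverse-Gamma(12, 1141/16)
obs 11: x=5/2 → posterior Inverse-Gamma(25/2, 1303/16)

alpha=25/2, beta=1303/16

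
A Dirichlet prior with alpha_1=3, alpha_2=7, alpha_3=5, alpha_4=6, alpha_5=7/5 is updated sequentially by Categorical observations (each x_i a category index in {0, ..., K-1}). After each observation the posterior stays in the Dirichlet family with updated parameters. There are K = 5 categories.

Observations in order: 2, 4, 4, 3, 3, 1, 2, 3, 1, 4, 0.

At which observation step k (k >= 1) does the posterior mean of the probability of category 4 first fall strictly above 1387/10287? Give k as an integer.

k = 10

obs 1: x=2 → posterior Dirichlet(3, 7, 6, 6, 7/5)
obs 2: x=4 → posterior Dirichlet(3, 7, 6, 6, 12/5)
obs 3: x=4 → posterior Dirichlet(3, 7, 6, 6, 17/5)
obs 4: x=3 → posterior Dirichlet(3, 7, 6, 7, 17/5)
obs 5: x=3 → posterior Dirichlet(3, 7, 6, 8, 17/5)
obs 6: x=1 → posterior Dirichlet(3, 8, 6, 8, 17/5)
obs 7: x=2 → posterior Dirichlet(3, 8, 7, 8, 17/5)
obs 8: x=3 → posterior Dirichlet(3, 8, 7, 9, 17/5)
obs 9: x=1 → posterior Dirichlet(3, 9, 7, 9, 17/5)
obs 10: x=4 → posterior Dirichlet(3, 9, 7, 9, 22/5)
obs 11: x=0 → posterior Dirichlet(4, 9, 7, 9, 22/5)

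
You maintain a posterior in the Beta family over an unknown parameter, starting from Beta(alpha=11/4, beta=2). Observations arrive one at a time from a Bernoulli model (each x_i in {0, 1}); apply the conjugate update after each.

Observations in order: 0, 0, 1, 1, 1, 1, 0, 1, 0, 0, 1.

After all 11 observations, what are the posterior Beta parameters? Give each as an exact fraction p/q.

obs 1: x=0 → posterior Beta(11/4, 3)
obs 2: x=0 → posterior Beta(11/4, 4)
obs 3: x=1 → posterior Beta(15/4, 4)
obs 4: x=1 → posterior Beta(19/4, 4)
obs 5: x=1 → posterior Beta(23/4, 4)
obs 6: x=1 → posterior Beta(27/4, 4)
obs 7: x=0 → posterior Beta(27/4, 5)
obs 8: x=1 → posterior Beta(31/4, 5)
obs 9: x=0 → posterior Beta(31/4, 6)
obs 10: x=0 → posterior Beta(31/4, 7)
obs 11: x=1 → posterior Beta(35/4, 7)

alpha=35/4, beta=7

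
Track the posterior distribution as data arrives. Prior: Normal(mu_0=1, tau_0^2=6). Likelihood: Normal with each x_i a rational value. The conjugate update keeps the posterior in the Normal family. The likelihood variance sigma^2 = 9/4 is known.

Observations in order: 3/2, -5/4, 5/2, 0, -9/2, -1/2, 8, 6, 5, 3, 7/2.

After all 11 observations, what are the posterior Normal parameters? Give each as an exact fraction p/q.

obs 1: x=3/2 → posterior Normal(15/11, 18/11)
obs 2: x=-5/4 → posterior Normal(5/19, 18/19)
obs 3: x=5/2 → posterior Normal(25/27, 2/3)
obs 4: x=0 → posterior Normal(5/7, 18/35)
obs 5: x=-9/2 → posterior Normal(-11/43, 18/43)
obs 6: x=-1/2 → posterior Normal(-5/17, 6/17)
obs 7: x=8 → posterior Normal(49/59, 18/59)
obs 8: x=6 → posterior Normal(97/67, 18/67)
obs 9: x=5 → posterior Normal(137/75, 6/25)
obs 10: x=3 → posterior Normal(161/83, 18/83)
obs 11: x=7/2 → posterior Normal(27/13, 18/91)

mu_0=27/13, tau_0^2=18/91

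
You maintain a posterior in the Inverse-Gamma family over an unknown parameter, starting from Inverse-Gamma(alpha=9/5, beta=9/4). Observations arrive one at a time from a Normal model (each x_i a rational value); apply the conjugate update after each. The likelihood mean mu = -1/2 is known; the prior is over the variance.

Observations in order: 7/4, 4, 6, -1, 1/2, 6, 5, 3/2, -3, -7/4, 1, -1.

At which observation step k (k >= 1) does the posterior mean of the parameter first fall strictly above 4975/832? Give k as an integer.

obs 1: x=7/4 → posterior Inverse-Gamma(23/10, 153/32)
obs 2: x=4 → posterior Inverse-Gamma(14/5, 477/32)
obs 3: x=6 → posterior Inverse-Gamma(33/10, 1153/32)
obs 4: x=-1 → posterior Inverse-Gamma(19/5, 1157/32)
obs 5: x=1/2 → posterior Inverse-Gamma(43/10, 1173/32)
obs 6: x=6 → posterior Inverse-Gamma(24/5, 1849/32)
obs 7: x=5 → posterior Inverse-Gamma(53/10, 2333/32)
obs 8: x=3/2 → posterior Inverse-Gamma(29/5, 2397/32)
obs 9: x=-3 → posterior Inverse-Gamma(63/10, 2497/32)
obs 10: x=-7/4 → posterior Inverse-Gamma(34/5, 1261/16)
obs 11: x=1 → posterior Inverse-Gamma(73/10, 1279/16)
obs 12: x=-1 → posterior Inverse-Gamma(39/5, 1281/16)

k = 2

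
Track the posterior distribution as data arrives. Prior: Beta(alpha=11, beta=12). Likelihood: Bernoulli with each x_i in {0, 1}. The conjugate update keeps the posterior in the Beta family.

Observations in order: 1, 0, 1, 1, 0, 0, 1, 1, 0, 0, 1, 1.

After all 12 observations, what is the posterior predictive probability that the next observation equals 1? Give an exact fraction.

obs 1: x=1 → posterior Beta(12, 12)
obs 2: x=0 → posterior Beta(12, 13)
obs 3: x=1 → posterior Beta(13, 13)
obs 4: x=1 → posterior Beta(14, 13)
obs 5: x=0 → posterior Beta(14, 14)
obs 6: x=0 → posterior Beta(14, 15)
obs 7: x=1 → posterior Beta(15, 15)
obs 8: x=1 → posterior Beta(16, 15)
obs 9: x=0 → posterior Beta(16, 16)
obs 10: x=0 → posterior Beta(16, 17)
obs 11: x=1 → posterior Beta(17, 17)
obs 12: x=1 → posterior Beta(18, 17)

18/35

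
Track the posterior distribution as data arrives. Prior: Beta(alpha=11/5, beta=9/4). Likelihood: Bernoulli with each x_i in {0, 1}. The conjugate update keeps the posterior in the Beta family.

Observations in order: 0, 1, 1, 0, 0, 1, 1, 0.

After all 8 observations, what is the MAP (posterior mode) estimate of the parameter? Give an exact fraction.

obs 1: x=0 → posterior Beta(11/5, 13/4)
obs 2: x=1 → posterior Beta(16/5, 13/4)
obs 3: x=1 → posterior Beta(21/5, 13/4)
obs 4: x=0 → posterior Beta(21/5, 17/4)
obs 5: x=0 → posterior Beta(21/5, 21/4)
obs 6: x=1 → posterior Beta(26/5, 21/4)
obs 7: x=1 → posterior Beta(31/5, 21/4)
obs 8: x=0 → posterior Beta(31/5, 25/4)

104/209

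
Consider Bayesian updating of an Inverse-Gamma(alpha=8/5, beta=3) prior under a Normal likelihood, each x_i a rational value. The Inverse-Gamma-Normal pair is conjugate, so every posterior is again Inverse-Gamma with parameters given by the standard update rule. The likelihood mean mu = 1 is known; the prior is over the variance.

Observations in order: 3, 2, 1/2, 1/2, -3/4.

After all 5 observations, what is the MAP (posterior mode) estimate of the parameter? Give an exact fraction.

obs 1: x=3 → posterior Inverse-Gamma(21/10, 5)
obs 2: x=2 → posterior Inverse-Gamma(13/5, 11/2)
obs 3: x=1/2 → posterior Inverse-Gamma(31/10, 45/8)
obs 4: x=1/2 → posterior Inverse-Gamma(18/5, 23/4)
obs 5: x=-3/4 → posterior Inverse-Gamma(41/10, 233/32)

1165/816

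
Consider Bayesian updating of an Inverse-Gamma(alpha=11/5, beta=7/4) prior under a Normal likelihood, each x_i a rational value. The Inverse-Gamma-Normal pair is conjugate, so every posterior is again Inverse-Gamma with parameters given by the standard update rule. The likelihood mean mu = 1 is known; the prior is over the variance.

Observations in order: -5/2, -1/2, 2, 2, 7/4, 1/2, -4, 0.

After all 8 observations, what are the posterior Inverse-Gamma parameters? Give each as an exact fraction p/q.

obs 1: x=-5/2 → posterior Inverse-Gamma(27/10, 63/8)
obs 2: x=-1/2 → posterior Inverse-Gamma(16/5, 9)
obs 3: x=2 → posterior Inverse-Gamma(37/10, 19/2)
obs 4: x=2 → posterior Inverse-Gamma(21/5, 10)
obs 5: x=7/4 → posterior Inverse-Gamma(47/10, 329/32)
obs 6: x=1/2 → posterior Inverse-Gamma(26/5, 333/32)
obs 7: x=-4 → posterior Inverse-Gamma(57/10, 733/32)
obs 8: x=0 → posterior Inverse-Gamma(31/5, 749/32)

alpha=31/5, beta=749/32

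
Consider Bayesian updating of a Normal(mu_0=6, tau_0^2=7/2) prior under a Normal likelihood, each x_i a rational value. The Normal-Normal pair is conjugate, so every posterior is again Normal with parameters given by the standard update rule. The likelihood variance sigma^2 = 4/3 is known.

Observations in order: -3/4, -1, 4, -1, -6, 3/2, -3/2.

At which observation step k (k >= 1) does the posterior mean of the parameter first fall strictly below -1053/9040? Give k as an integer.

obs 1: x=-3/4 → posterior Normal(129/116, 28/29)
obs 2: x=-1 → posterior Normal(9/40, 14/25)
obs 3: x=4 → posterior Normal(381/284, 28/71)
obs 4: x=-1 → posterior Normal(297/368, 7/23)
obs 5: x=-6 → posterior Normal(-207/452, 28/113)
obs 6: x=3/2 → posterior Normal(-81/536, 14/67)
obs 7: x=-3/2 → posterior Normal(-207/620, 28/155)

k = 5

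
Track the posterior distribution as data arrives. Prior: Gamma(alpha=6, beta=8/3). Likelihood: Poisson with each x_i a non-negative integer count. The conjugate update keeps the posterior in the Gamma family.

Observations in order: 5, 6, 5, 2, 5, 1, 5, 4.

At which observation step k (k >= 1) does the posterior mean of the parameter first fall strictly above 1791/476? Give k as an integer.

obs 1: x=5 → posterior Gamma(11, 11/3)
obs 2: x=6 → posterior Gamma(17, 14/3)
obs 3: x=5 → posterior Gamma(22, 17/3)
obs 4: x=2 → posterior Gamma(24, 20/3)
obs 5: x=5 → posterior Gamma(29, 23/3)
obs 6: x=1 → posterior Gamma(30, 26/3)
obs 7: x=5 → posterior Gamma(35, 29/3)
obs 8: x=4 → posterior Gamma(39, 32/3)

k = 3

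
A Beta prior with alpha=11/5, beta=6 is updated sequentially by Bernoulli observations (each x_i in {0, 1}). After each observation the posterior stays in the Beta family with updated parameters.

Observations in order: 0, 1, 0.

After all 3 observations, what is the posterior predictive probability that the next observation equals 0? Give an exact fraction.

5/7

obs 1: x=0 → posterior Beta(11/5, 7)
obs 2: x=1 → posterior Beta(16/5, 7)
obs 3: x=0 → posterior Beta(16/5, 8)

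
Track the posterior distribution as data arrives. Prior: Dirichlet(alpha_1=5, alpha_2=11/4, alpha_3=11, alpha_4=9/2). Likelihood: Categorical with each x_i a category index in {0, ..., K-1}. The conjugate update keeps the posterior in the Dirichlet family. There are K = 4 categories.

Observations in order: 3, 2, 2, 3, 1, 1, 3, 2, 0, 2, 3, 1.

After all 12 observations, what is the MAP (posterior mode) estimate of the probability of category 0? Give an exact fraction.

obs 1: x=3 → posterior Dirichlet(5, 11/4, 11, 11/2)
obs 2: x=2 → posterior Dirichlet(5, 11/4, 12, 11/2)
obs 3: x=2 → posterior Dirichlet(5, 11/4, 13, 11/2)
obs 4: x=3 → posterior Dirichlet(5, 11/4, 13, 13/2)
obs 5: x=1 → posterior Dirichlet(5, 15/4, 13, 13/2)
obs 6: x=1 → posterior Dirichlet(5, 19/4, 13, 13/2)
obs 7: x=3 → posterior Dirichlet(5, 19/4, 13, 15/2)
obs 8: x=2 → posterior Dirichlet(5, 19/4, 14, 15/2)
obs 9: x=0 → posterior Dirichlet(6, 19/4, 14, 15/2)
obs 10: x=2 → posterior Dirichlet(6, 19/4, 15, 15/2)
obs 11: x=3 → posterior Dirichlet(6, 19/4, 15, 17/2)
obs 12: x=1 → posterior Dirichlet(6, 23/4, 15, 17/2)

4/25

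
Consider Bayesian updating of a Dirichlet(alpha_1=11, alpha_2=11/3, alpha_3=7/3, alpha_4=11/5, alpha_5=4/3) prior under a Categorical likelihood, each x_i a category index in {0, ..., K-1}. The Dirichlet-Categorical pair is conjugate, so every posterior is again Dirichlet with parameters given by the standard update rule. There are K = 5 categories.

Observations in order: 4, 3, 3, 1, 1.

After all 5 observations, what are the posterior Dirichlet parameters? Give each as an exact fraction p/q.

alpha_1=11, alpha_2=17/3, alpha_3=7/3, alpha_4=21/5, alpha_5=7/3

obs 1: x=4 → posterior Dirichlet(11, 11/3, 7/3, 11/5, 7/3)
obs 2: x=3 → posterior Dirichlet(11, 11/3, 7/3, 16/5, 7/3)
obs 3: x=3 → posterior Dirichlet(11, 11/3, 7/3, 21/5, 7/3)
obs 4: x=1 → posterior Dirichlet(11, 14/3, 7/3, 21/5, 7/3)
obs 5: x=1 → posterior Dirichlet(11, 17/3, 7/3, 21/5, 7/3)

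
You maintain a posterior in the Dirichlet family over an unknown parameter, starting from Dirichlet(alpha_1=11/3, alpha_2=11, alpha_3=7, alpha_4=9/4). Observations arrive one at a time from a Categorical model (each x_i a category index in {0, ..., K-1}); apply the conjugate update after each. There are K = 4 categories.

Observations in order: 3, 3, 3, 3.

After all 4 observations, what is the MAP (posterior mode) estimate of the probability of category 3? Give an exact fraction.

obs 1: x=3 → posterior Dirichlet(11/3, 11, 7, 13/4)
obs 2: x=3 → posterior Dirichlet(11/3, 11, 7, 17/4)
obs 3: x=3 → posterior Dirichlet(11/3, 11, 7, 21/4)
obs 4: x=3 → posterior Dirichlet(11/3, 11, 7, 25/4)

9/41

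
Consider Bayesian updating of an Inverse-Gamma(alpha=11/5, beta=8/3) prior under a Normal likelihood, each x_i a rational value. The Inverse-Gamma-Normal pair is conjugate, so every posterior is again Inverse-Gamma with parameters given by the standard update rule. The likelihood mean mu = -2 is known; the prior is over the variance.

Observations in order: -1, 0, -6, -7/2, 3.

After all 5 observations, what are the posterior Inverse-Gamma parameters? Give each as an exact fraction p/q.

obs 1: x=-1 → posterior Inverse-Gamma(27/10, 19/6)
obs 2: x=0 → posterior Inverse-Gamma(16/5, 31/6)
obs 3: x=-6 → posterior Inverse-Gamma(37/10, 79/6)
obs 4: x=-7/2 → posterior Inverse-Gamma(21/5, 343/24)
obs 5: x=3 → posterior Inverse-Gamma(47/10, 643/24)

alpha=47/10, beta=643/24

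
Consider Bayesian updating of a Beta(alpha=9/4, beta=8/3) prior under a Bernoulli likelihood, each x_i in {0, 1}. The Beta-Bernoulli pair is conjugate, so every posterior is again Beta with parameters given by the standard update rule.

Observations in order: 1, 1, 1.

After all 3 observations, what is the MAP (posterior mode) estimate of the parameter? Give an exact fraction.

51/71

obs 1: x=1 → posterior Beta(13/4, 8/3)
obs 2: x=1 → posterior Beta(17/4, 8/3)
obs 3: x=1 → posterior Beta(21/4, 8/3)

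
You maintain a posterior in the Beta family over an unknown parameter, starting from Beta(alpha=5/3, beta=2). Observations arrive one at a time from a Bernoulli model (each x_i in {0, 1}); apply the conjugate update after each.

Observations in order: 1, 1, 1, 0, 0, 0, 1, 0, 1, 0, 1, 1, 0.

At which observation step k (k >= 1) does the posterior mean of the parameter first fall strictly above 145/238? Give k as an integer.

obs 1: x=1 → posterior Beta(8/3, 2)
obs 2: x=1 → posterior Beta(11/3, 2)
obs 3: x=1 → posterior Beta(14/3, 2)
obs 4: x=0 → posterior Beta(14/3, 3)
obs 5: x=0 → posterior Beta(14/3, 4)
obs 6: x=0 → posterior Beta(14/3, 5)
obs 7: x=1 → posterior Beta(17/3, 5)
obs 8: x=0 → posterior Beta(17/3, 6)
obs 9: x=1 → posterior Beta(20/3, 6)
obs 10: x=0 → posterior Beta(20/3, 7)
obs 11: x=1 → posterior Beta(23/3, 7)
obs 12: x=1 → posterior Beta(26/3, 7)
obs 13: x=0 → posterior Beta(26/3, 8)

k = 2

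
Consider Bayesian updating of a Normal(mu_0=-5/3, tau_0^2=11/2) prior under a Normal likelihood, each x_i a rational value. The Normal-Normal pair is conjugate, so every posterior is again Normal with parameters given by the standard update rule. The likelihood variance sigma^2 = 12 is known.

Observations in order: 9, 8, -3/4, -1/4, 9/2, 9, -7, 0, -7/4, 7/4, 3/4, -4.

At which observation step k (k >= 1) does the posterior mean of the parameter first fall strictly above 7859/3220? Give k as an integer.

k = 2

obs 1: x=9 → posterior Normal(59/35, 132/35)
obs 2: x=8 → posterior Normal(147/46, 66/23)
obs 3: x=-3/4 → posterior Normal(185/76, 44/19)
obs 4: x=-1/4 → posterior Normal(2, 33/17)
obs 5: x=9/2 → posterior Normal(371/158, 132/79)
obs 6: x=9 → posterior Normal(569/180, 22/15)
obs 7: x=-7 → posterior Normal(415/202, 132/101)
obs 8: x=0 → posterior Normal(415/224, 33/28)
obs 9: x=-7/4 → posterior Normal(251/164, 44/41)
obs 10: x=7/4 → posterior Normal(415/268, 66/67)
obs 11: x=3/4 → posterior Normal(863/580, 132/145)
obs 12: x=-4 → posterior Normal(229/208, 11/13)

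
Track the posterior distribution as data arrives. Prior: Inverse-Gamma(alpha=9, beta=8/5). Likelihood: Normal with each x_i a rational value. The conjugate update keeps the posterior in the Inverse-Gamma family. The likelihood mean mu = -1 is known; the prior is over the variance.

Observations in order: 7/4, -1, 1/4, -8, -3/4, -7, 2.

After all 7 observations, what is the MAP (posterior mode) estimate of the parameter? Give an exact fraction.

2837/720

obs 1: x=7/4 → posterior Inverse-Gamma(19/2, 861/160)
obs 2: x=-1 → posterior Inverse-Gamma(10, 861/160)
obs 3: x=1/4 → posterior Inverse-Gamma(21/2, 493/80)
obs 4: x=-8 → posterior Inverse-Gamma(11, 2453/80)
obs 5: x=-3/4 → posterior Inverse-Gamma(23/2, 4911/160)
obs 6: x=-7 → posterior Inverse-Gamma(12, 7791/160)
obs 7: x=2 → posterior Inverse-Gamma(25/2, 8511/160)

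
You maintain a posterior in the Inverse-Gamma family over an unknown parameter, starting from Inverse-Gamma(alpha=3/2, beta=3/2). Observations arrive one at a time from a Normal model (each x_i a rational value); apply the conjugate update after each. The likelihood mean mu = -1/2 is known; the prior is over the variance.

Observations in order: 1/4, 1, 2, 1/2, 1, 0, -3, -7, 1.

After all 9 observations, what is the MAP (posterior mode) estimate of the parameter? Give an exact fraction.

obs 1: x=1/4 → posterior Inverse-Gamma(2, 57/32)
obs 2: x=1 → posterior Inverse-Gamma(5/2, 93/32)
obs 3: x=2 → posterior Inverse-Gamma(3, 193/32)
obs 4: x=1/2 → posterior Inverse-Gamma(7/2, 209/32)
obs 5: x=1 → posterior Inverse-Gamma(4, 245/32)
obs 6: x=0 → posterior Inverse-Gamma(9/2, 249/32)
obs 7: x=-3 → posterior Inverse-Gamma(5, 349/32)
obs 8: x=-7 → posterior Inverse-Gamma(11/2, 1025/32)
obs 9: x=1 → posterior Inverse-Gamma(6, 1061/32)

1061/224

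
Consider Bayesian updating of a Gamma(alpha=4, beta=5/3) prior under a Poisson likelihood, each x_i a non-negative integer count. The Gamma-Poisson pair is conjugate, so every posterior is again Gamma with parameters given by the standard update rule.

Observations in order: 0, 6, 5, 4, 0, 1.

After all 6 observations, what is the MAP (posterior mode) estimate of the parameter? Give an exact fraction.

obs 1: x=0 → posterior Gamma(4, 8/3)
obs 2: x=6 → posterior Gamma(10, 11/3)
obs 3: x=5 → posterior Gamma(15, 14/3)
obs 4: x=4 → posterior Gamma(19, 17/3)
obs 5: x=0 → posterior Gamma(19, 20/3)
obs 6: x=1 → posterior Gamma(20, 23/3)

57/23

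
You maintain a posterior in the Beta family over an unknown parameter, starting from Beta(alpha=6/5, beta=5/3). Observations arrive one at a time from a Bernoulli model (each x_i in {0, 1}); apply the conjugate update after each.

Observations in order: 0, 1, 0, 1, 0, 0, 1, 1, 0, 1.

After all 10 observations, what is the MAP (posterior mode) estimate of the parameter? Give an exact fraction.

78/163

obs 1: x=0 → posterior Beta(6/5, 8/3)
obs 2: x=1 → posterior Beta(11/5, 8/3)
obs 3: x=0 → posterior Beta(11/5, 11/3)
obs 4: x=1 → posterior Beta(16/5, 11/3)
obs 5: x=0 → posterior Beta(16/5, 14/3)
obs 6: x=0 → posterior Beta(16/5, 17/3)
obs 7: x=1 → posterior Beta(21/5, 17/3)
obs 8: x=1 → posterior Beta(26/5, 17/3)
obs 9: x=0 → posterior Beta(26/5, 20/3)
obs 10: x=1 → posterior Beta(31/5, 20/3)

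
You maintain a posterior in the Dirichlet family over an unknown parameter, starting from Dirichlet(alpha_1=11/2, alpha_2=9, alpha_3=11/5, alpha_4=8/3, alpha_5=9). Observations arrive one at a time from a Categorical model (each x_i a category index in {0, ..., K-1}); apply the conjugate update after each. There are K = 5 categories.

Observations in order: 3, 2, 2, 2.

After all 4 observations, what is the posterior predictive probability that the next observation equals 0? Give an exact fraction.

obs 1: x=3 → posterior Dirichlet(11/2, 9, 11/5, 11/3, 9)
obs 2: x=2 → posterior Dirichlet(11/2, 9, 16/5, 11/3, 9)
obs 3: x=2 → posterior Dirichlet(11/2, 9, 21/5, 11/3, 9)
obs 4: x=2 → posterior Dirichlet(11/2, 9, 26/5, 11/3, 9)

165/971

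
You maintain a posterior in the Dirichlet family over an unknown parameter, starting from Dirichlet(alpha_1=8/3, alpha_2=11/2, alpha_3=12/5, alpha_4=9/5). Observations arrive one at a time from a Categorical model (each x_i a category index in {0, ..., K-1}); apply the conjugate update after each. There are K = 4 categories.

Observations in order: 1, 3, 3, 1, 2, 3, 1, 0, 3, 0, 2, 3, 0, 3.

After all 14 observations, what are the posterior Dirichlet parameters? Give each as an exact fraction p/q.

obs 1: x=1 → posterior Dirichlet(8/3, 13/2, 12/5, 9/5)
obs 2: x=3 → posterior Dirichlet(8/3, 13/2, 12/5, 14/5)
obs 3: x=3 → posterior Dirichlet(8/3, 13/2, 12/5, 19/5)
obs 4: x=1 → posterior Dirichlet(8/3, 15/2, 12/5, 19/5)
obs 5: x=2 → posterior Dirichlet(8/3, 15/2, 17/5, 19/5)
obs 6: x=3 → posterior Dirichlet(8/3, 15/2, 17/5, 24/5)
obs 7: x=1 → posterior Dirichlet(8/3, 17/2, 17/5, 24/5)
obs 8: x=0 → posterior Dirichlet(11/3, 17/2, 17/5, 24/5)
obs 9: x=3 → posterior Dirichlet(11/3, 17/2, 17/5, 29/5)
obs 10: x=0 → posterior Dirichlet(14/3, 17/2, 17/5, 29/5)
obs 11: x=2 → posterior Dirichlet(14/3, 17/2, 22/5, 29/5)
obs 12: x=3 → posterior Dirichlet(14/3, 17/2, 22/5, 34/5)
obs 13: x=0 → posterior Dirichlet(17/3, 17/2, 22/5, 34/5)
obs 14: x=3 → posterior Dirichlet(17/3, 17/2, 22/5, 39/5)

alpha_1=17/3, alpha_2=17/2, alpha_3=22/5, alpha_4=39/5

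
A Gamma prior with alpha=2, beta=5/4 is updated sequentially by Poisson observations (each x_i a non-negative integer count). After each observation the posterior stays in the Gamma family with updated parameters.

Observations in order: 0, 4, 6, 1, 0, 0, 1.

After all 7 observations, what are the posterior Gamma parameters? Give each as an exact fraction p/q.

obs 1: x=0 → posterior Gamma(2, 9/4)
obs 2: x=4 → posterior Gamma(6, 13/4)
obs 3: x=6 → posterior Gamma(12, 17/4)
obs 4: x=1 → posterior Gamma(13, 21/4)
obs 5: x=0 → posterior Gamma(13, 25/4)
obs 6: x=0 → posterior Gamma(13, 29/4)
obs 7: x=1 → posterior Gamma(14, 33/4)

alpha=14, beta=33/4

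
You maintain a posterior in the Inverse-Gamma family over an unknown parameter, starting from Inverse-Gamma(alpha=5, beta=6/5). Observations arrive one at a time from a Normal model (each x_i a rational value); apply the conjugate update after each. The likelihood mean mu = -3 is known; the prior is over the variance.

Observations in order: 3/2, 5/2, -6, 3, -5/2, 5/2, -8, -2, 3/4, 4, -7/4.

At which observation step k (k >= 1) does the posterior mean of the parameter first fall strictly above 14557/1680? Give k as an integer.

obs 1: x=3/2 → posterior Inverse-Gamma(11/2, 453/40)
obs 2: x=5/2 → posterior Inverse-Gamma(6, 529/20)
obs 3: x=-6 → posterior Inverse-Gamma(13/2, 619/20)
obs 4: x=3 → posterior Inverse-Gamma(7, 979/20)
obs 5: x=-5/2 → posterior Inverse-Gamma(15/2, 1963/40)
obs 6: x=5/2 → posterior Inverse-Gamma(8, 321/5)
obs 7: x=-8 → posterior Inverse-Gamma(17/2, 767/10)
obs 8: x=-2 → posterior Inverse-Gamma(9, 386/5)
obs 9: x=3/4 → posterior Inverse-Gamma(19/2, 13477/160)
obs 10: x=4 → posterior Inverse-Gamma(10, 17397/160)
obs 11: x=-7/4 → posterior Inverse-Gamma(21/2, 8761/80)

k = 6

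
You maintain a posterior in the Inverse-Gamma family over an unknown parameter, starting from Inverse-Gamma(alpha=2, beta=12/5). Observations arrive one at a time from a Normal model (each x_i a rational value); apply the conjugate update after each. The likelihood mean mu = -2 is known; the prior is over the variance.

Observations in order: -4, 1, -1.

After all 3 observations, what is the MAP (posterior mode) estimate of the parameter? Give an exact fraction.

94/45

obs 1: x=-4 → posterior Inverse-Gamma(5/2, 22/5)
obs 2: x=1 → posterior Inverse-Gamma(3, 89/10)
obs 3: x=-1 → posterior Inverse-Gamma(7/2, 47/5)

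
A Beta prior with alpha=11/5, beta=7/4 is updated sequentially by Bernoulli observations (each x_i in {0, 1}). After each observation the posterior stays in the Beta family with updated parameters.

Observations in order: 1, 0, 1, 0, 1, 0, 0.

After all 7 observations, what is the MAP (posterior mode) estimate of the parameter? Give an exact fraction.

obs 1: x=1 → posterior Beta(16/5, 7/4)
obs 2: x=0 → posterior Beta(16/5, 11/4)
obs 3: x=1 → posterior Beta(21/5, 11/4)
obs 4: x=0 → posterior Beta(21/5, 15/4)
obs 5: x=1 → posterior Beta(26/5, 15/4)
obs 6: x=0 → posterior Beta(26/5, 19/4)
obs 7: x=0 → posterior Beta(26/5, 23/4)

84/179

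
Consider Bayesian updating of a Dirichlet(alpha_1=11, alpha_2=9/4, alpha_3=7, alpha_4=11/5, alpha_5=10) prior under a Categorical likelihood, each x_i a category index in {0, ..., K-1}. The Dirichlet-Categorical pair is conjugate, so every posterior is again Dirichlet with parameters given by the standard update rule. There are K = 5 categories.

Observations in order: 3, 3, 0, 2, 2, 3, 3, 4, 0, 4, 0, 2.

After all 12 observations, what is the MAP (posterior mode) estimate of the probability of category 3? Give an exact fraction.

obs 1: x=3 → posterior Dirichlet(11, 9/4, 7, 16/5, 10)
obs 2: x=3 → posterior Dirichlet(11, 9/4, 7, 21/5, 10)
obs 3: x=0 → posterior Dirichlet(12, 9/4, 7, 21/5, 10)
obs 4: x=2 → posterior Dirichlet(12, 9/4, 8, 21/5, 10)
obs 5: x=2 → posterior Dirichlet(12, 9/4, 9, 21/5, 10)
obs 6: x=3 → posterior Dirichlet(12, 9/4, 9, 26/5, 10)
obs 7: x=3 → posterior Dirichlet(12, 9/4, 9, 31/5, 10)
obs 8: x=4 → posterior Dirichlet(12, 9/4, 9, 31/5, 11)
obs 9: x=0 → posterior Dirichlet(13, 9/4, 9, 31/5, 11)
obs 10: x=4 → posterior Dirichlet(13, 9/4, 9, 31/5, 12)
obs 11: x=0 → posterior Dirichlet(14, 9/4, 9, 31/5, 12)
obs 12: x=2 → posterior Dirichlet(14, 9/4, 10, 31/5, 12)

104/789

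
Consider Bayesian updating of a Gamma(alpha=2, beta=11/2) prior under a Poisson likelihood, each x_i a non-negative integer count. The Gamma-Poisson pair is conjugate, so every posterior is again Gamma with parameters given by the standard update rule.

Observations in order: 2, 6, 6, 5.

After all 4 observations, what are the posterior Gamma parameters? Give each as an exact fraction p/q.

obs 1: x=2 → posterior Gamma(4, 13/2)
obs 2: x=6 → posterior Gamma(10, 15/2)
obs 3: x=6 → posterior Gamma(16, 17/2)
obs 4: x=5 → posterior Gamma(21, 19/2)

alpha=21, beta=19/2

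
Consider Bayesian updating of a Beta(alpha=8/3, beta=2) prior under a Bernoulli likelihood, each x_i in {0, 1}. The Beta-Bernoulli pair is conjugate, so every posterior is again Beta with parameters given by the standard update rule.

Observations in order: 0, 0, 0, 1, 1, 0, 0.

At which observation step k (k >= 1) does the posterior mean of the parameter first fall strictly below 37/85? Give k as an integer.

k = 2

obs 1: x=0 → posterior Beta(8/3, 3)
obs 2: x=0 → posterior Beta(8/3, 4)
obs 3: x=0 → posterior Beta(8/3, 5)
obs 4: x=1 → posterior Beta(11/3, 5)
obs 5: x=1 → posterior Beta(14/3, 5)
obs 6: x=0 → posterior Beta(14/3, 6)
obs 7: x=0 → posterior Beta(14/3, 7)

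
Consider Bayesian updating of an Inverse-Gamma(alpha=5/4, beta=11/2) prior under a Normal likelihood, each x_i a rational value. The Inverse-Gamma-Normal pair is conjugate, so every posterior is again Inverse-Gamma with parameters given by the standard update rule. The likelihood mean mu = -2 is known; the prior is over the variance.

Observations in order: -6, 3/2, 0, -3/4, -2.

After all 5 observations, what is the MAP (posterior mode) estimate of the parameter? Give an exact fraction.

obs 1: x=-6 → posterior Inverse-Gamma(7/4, 27/2)
obs 2: x=3/2 → posterior Inverse-Gamma(9/4, 157/8)
obs 3: x=0 → posterior Inverse-Gamma(11/4, 173/8)
obs 4: x=-3/4 → posterior Inverse-Gamma(13/4, 717/32)
obs 5: x=-2 → posterior Inverse-Gamma(15/4, 717/32)

717/152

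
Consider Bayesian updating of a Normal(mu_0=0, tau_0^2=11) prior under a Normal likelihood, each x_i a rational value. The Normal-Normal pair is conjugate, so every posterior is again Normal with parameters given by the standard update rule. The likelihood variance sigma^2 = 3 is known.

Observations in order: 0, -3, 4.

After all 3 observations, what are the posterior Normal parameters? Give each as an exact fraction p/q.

obs 1: x=0 → posterior Normal(0, 33/14)
obs 2: x=-3 → posterior Normal(-33/25, 33/25)
obs 3: x=4 → posterior Normal(11/36, 11/12)

mu_0=11/36, tau_0^2=11/12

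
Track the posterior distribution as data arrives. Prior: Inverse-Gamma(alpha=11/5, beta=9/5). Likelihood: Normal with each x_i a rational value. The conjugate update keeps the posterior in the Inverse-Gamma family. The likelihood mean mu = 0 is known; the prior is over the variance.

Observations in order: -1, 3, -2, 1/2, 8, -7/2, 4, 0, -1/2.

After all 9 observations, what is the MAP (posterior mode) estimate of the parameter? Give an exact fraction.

2207/308

obs 1: x=-1 → posterior Inverse-Gamma(27/10, 23/10)
obs 2: x=3 → posterior Inverse-Gamma(16/5, 34/5)
obs 3: x=-2 → posterior Inverse-Gamma(37/10, 44/5)
obs 4: x=1/2 → posterior Inverse-Gamma(21/5, 357/40)
obs 5: x=8 → posterior Inverse-Gamma(47/10, 1637/40)
obs 6: x=-7/2 → posterior Inverse-Gamma(26/5, 941/20)
obs 7: x=4 → posterior Inverse-Gamma(57/10, 1101/20)
obs 8: x=0 → posterior Inverse-Gamma(31/5, 1101/20)
obs 9: x=-1/2 → posterior Inverse-Gamma(67/10, 2207/40)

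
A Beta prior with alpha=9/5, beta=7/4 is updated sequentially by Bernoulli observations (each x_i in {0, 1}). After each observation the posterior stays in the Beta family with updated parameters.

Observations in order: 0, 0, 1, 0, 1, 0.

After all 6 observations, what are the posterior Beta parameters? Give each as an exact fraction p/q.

alpha=19/5, beta=23/4

obs 1: x=0 → posterior Beta(9/5, 11/4)
obs 2: x=0 → posterior Beta(9/5, 15/4)
obs 3: x=1 → posterior Beta(14/5, 15/4)
obs 4: x=0 → posterior Beta(14/5, 19/4)
obs 5: x=1 → posterior Beta(19/5, 19/4)
obs 6: x=0 → posterior Beta(19/5, 23/4)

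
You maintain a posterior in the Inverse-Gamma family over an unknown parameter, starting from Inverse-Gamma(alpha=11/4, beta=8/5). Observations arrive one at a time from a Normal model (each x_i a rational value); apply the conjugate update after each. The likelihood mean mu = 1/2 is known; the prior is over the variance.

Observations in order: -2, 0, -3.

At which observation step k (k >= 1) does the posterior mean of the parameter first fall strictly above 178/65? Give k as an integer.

k = 3

obs 1: x=-2 → posterior Inverse-Gamma(13/4, 189/40)
obs 2: x=0 → posterior Inverse-Gamma(15/4, 97/20)
obs 3: x=-3 → posterior Inverse-Gamma(17/4, 439/40)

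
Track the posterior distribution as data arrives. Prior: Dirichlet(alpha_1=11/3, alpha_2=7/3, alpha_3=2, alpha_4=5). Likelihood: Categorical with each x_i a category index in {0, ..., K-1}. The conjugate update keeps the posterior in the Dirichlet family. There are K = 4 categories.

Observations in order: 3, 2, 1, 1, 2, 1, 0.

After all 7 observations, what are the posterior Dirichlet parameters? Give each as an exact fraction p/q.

alpha_1=14/3, alpha_2=16/3, alpha_3=4, alpha_4=6

obs 1: x=3 → posterior Dirichlet(11/3, 7/3, 2, 6)
obs 2: x=2 → posterior Dirichlet(11/3, 7/3, 3, 6)
obs 3: x=1 → posterior Dirichlet(11/3, 10/3, 3, 6)
obs 4: x=1 → posterior Dirichlet(11/3, 13/3, 3, 6)
obs 5: x=2 → posterior Dirichlet(11/3, 13/3, 4, 6)
obs 6: x=1 → posterior Dirichlet(11/3, 16/3, 4, 6)
obs 7: x=0 → posterior Dirichlet(14/3, 16/3, 4, 6)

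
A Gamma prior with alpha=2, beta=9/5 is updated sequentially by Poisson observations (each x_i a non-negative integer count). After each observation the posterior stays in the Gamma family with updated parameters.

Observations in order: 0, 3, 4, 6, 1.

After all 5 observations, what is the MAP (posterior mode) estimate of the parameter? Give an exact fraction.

75/34

obs 1: x=0 → posterior Gamma(2, 14/5)
obs 2: x=3 → posterior Gamma(5, 19/5)
obs 3: x=4 → posterior Gamma(9, 24/5)
obs 4: x=6 → posterior Gamma(15, 29/5)
obs 5: x=1 → posterior Gamma(16, 34/5)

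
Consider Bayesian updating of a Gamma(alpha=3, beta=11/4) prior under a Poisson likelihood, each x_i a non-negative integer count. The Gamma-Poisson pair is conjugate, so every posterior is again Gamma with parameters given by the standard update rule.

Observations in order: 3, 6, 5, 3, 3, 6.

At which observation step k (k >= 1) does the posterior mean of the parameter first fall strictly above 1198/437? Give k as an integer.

k = 3

obs 1: x=3 → posterior Gamma(6, 15/4)
obs 2: x=6 → posterior Gamma(12, 19/4)
obs 3: x=5 → posterior Gamma(17, 23/4)
obs 4: x=3 → posterior Gamma(20, 27/4)
obs 5: x=3 → posterior Gamma(23, 31/4)
obs 6: x=6 → posterior Gamma(29, 35/4)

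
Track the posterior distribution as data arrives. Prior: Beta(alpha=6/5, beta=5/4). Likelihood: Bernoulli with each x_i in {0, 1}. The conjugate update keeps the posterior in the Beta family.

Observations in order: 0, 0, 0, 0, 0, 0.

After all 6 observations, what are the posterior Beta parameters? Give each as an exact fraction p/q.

obs 1: x=0 → posterior Beta(6/5, 9/4)
obs 2: x=0 → posterior Beta(6/5, 13/4)
obs 3: x=0 → posterior Beta(6/5, 17/4)
obs 4: x=0 → posterior Beta(6/5, 21/4)
obs 5: x=0 → posterior Beta(6/5, 25/4)
obs 6: x=0 → posterior Beta(6/5, 29/4)

alpha=6/5, beta=29/4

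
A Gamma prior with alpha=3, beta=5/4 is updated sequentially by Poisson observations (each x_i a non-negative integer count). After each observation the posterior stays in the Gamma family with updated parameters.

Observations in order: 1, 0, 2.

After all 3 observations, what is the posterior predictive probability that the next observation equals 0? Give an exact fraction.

obs 1: x=1 → posterior Gamma(4, 9/4)
obs 2: x=0 → posterior Gamma(4, 13/4)
obs 3: x=2 → posterior Gamma(6, 17/4)

24137569/85766121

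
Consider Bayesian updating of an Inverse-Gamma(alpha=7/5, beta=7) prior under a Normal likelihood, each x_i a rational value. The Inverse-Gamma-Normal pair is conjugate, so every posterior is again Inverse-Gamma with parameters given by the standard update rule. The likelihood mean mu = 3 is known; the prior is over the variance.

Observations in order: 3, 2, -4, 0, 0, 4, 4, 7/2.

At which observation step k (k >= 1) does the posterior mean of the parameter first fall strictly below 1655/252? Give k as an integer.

obs 1: x=3 → posterior Inverse-Gamma(19/10, 7)
obs 2: x=2 → posterior Inverse-Gamma(12/5, 15/2)
obs 3: x=-4 → posterior Inverse-Gamma(29/10, 32)
obs 4: x=0 → posterior Inverse-Gamma(17/5, 73/2)
obs 5: x=0 → posterior Inverse-Gamma(39/10, 41)
obs 6: x=4 → posterior Inverse-Gamma(22/5, 83/2)
obs 7: x=4 → posterior Inverse-Gamma(49/10, 42)
obs 8: x=7/2 → posterior Inverse-Gamma(27/5, 337/8)

k = 2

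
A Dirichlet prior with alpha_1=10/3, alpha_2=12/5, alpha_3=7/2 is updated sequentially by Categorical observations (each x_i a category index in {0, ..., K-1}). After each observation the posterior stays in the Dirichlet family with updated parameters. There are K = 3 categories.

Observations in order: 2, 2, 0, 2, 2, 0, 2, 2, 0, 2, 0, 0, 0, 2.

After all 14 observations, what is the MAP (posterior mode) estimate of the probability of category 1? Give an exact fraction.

obs 1: x=2 → posterior Dirichlet(10/3, 12/5, 9/2)
obs 2: x=2 → posterior Dirichlet(10/3, 12/5, 11/2)
obs 3: x=0 → posterior Dirichlet(13/3, 12/5, 11/2)
obs 4: x=2 → posterior Dirichlet(13/3, 12/5, 13/2)
obs 5: x=2 → posterior Dirichlet(13/3, 12/5, 15/2)
obs 6: x=0 → posterior Dirichlet(16/3, 12/5, 15/2)
obs 7: x=2 → posterior Dirichlet(16/3, 12/5, 17/2)
obs 8: x=2 → posterior Dirichlet(16/3, 12/5, 19/2)
obs 9: x=0 → posterior Dirichlet(19/3, 12/5, 19/2)
obs 10: x=2 → posterior Dirichlet(19/3, 12/5, 21/2)
obs 11: x=0 → posterior Dirichlet(22/3, 12/5, 21/2)
obs 12: x=0 → posterior Dirichlet(25/3, 12/5, 21/2)
obs 13: x=0 → posterior Dirichlet(28/3, 12/5, 21/2)
obs 14: x=2 → posterior Dirichlet(28/3, 12/5, 23/2)

42/607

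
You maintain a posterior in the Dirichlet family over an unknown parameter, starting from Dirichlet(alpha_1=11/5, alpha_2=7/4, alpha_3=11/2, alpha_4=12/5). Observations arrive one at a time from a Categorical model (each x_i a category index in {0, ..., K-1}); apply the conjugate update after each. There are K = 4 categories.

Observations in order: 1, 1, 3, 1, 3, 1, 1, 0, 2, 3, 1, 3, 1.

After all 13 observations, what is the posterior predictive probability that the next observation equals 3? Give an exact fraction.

128/497

obs 1: x=1 → posterior Dirichlet(11/5, 11/4, 11/2, 12/5)
obs 2: x=1 → posterior Dirichlet(11/5, 15/4, 11/2, 12/5)
obs 3: x=3 → posterior Dirichlet(11/5, 15/4, 11/2, 17/5)
obs 4: x=1 → posterior Dirichlet(11/5, 19/4, 11/2, 17/5)
obs 5: x=3 → posterior Dirichlet(11/5, 19/4, 11/2, 22/5)
obs 6: x=1 → posterior Dirichlet(11/5, 23/4, 11/2, 22/5)
obs 7: x=1 → posterior Dirichlet(11/5, 27/4, 11/2, 22/5)
obs 8: x=0 → posterior Dirichlet(16/5, 27/4, 11/2, 22/5)
obs 9: x=2 → posterior Dirichlet(16/5, 27/4, 13/2, 22/5)
obs 10: x=3 → posterior Dirichlet(16/5, 27/4, 13/2, 27/5)
obs 11: x=1 → posterior Dirichlet(16/5, 31/4, 13/2, 27/5)
obs 12: x=3 → posterior Dirichlet(16/5, 31/4, 13/2, 32/5)
obs 13: x=1 → posterior Dirichlet(16/5, 35/4, 13/2, 32/5)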